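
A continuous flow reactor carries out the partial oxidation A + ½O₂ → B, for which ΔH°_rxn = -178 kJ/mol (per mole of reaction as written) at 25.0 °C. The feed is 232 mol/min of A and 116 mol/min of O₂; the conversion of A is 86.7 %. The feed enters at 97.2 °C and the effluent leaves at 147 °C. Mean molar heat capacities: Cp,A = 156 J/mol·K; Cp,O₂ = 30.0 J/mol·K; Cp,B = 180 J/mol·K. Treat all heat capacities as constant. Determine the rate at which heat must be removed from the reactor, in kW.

Extent of reaction ξ = 0.867 × 232 = 201.14 mol/min
Reaction term: ξ·ΔH°_rxn = 201.14 × -178 = -35804 kJ/min
Sensible, feed 97.2→25 °C: -2864.3 kJ/min
Outlet flows (mol/min): A 30.856, O₂ 15.428, B 201.14
Sensible, products 25→147 °C: 5060.8 kJ/min
Q = ΔH = -33607 kJ/min = -560.12 kW
Heat removed = 560.12 kW

Q_out = 560 kW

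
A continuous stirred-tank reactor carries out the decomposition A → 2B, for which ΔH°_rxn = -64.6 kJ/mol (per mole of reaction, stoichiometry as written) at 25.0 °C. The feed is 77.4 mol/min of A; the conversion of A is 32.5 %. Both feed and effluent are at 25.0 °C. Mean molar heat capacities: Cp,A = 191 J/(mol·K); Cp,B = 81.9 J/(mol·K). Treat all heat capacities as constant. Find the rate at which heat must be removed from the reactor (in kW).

Q_out = 27.1 kW

Extent of reaction ξ = 0.325 × 77.4 = 25.155 mol/min
Reaction term: ξ·ΔH°_rxn = 25.155 × -64.6 = -1625 kJ/min
Q = ΔH = -1625 kJ/min = -27.084 kW
Heat removed = 27.084 kW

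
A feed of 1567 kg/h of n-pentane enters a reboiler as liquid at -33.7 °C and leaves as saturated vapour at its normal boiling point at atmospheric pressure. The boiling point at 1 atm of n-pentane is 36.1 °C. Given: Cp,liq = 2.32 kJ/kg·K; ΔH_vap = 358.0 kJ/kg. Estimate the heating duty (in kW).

Q = 226 kW

liquid -33.7→36.1 °C: 161.94 kJ/kg
vaporisation at 36.1 °C: 358 kJ/kg
Δh = 161.94 + 358 = 519.94 kJ/kg
Q = ṁ·Δh = 1567 kg/h × 519.94 kJ/kg = 814740 kJ/h
|Q| = 226.32 kW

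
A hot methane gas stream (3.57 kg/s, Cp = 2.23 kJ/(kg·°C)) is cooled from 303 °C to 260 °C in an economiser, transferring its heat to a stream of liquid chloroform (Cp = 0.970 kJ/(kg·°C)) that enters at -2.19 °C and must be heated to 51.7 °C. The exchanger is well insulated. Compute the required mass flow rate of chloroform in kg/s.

Heat released by hot stream: Q = 3.57 × 2.23 × (303 − 260) = 342.33 kJ/s
Energy balance on cold side (adiabatic exchanger): Q = ṁ_c·Cp_c·(T_c,out − T_c,in)
ṁ_c = 342.33 / [0.970 × (51.7 − -2.19)] = 6.5488 kg/s

ṁ_c = 6.55 kg/s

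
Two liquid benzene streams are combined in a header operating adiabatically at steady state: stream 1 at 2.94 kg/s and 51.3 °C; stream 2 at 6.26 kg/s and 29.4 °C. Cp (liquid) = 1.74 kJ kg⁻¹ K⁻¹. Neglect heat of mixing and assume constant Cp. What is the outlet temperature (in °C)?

Energy balance with Q = 0: Σ ṁᵢCp,ᵢ(T_out − Tᵢ) = 0
T_out = Σ ṁᵢCp,ᵢTᵢ / Σ ṁᵢCp,ᵢ
      = 582.67 / 16.008 = 36.398 °C

T_out = 36.4 °C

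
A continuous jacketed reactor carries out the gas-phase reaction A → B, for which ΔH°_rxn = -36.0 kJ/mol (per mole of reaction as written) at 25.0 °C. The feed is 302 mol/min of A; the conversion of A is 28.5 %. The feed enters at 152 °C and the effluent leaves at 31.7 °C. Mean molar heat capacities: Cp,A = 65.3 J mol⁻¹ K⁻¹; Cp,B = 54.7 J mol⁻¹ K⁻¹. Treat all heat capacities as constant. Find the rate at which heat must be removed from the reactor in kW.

Extent of reaction ξ = 0.285 × 302 = 86.07 mol/min
Reaction term: ξ·ΔH°_rxn = 86.07 × -36.0 = -3098.5 kJ/min
Sensible, feed 152→25 °C: -2504.5 kJ/min
Outlet flows (mol/min): A 215.93, B 86.07
Sensible, products 25→31.7 °C: 126.02 kJ/min
Q = ΔH = -5477 kJ/min = -91.284 kW
Heat removed = 91.284 kW

Q_out = 91.3 kW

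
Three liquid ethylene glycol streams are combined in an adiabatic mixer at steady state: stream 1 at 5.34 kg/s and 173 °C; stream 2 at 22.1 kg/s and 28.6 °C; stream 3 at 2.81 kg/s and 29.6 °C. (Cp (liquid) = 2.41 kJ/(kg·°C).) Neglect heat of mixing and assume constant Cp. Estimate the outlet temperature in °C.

Adiabatic, steady state ⇒ Σ ṁᵢCp,ᵢ(T_out − Tᵢ) = 0
T_out = Σ ṁᵢCp,ᵢTᵢ / Σ ṁᵢCp,ᵢ
      = 3950.1 / 72.903 = 54.184 °C

T_out = 54.2 °C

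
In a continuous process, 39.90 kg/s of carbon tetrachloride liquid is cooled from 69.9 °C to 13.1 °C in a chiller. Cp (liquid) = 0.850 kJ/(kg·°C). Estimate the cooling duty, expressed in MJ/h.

Q = ṁ·Cp·ΔT = 39.90 × 0.850 × (13.1 − 69.9) = -1926.4 kJ/s
Cooling duty = 6934.9 MJ/h

Q_c = 6930 MJ/h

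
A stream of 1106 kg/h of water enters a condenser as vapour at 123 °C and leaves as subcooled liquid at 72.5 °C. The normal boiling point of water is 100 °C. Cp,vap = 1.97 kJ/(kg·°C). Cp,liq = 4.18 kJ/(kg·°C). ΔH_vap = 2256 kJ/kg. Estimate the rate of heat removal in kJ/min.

Q_c = 44500 kJ/min

vapour 123→100 °C: -45.31 kJ/kg
condensation at 100 °C: -2256 kJ/kg
liquid 100→72.5 °C: -114.95 kJ/kg
Δh = -45.31 + -2256 + -114.95 = -2416.3 kJ/kg
Q = ṁ·Δh = 1106 kg/h × -2416.3 kJ/kg = -2.6724e+06 kJ/h
|Q| = 742.33 kW = 44540 kJ/min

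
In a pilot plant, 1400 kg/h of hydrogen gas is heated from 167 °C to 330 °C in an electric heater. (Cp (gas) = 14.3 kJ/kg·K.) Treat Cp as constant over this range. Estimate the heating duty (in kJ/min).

Q = ṁ·Cp·ΔT = 1400 × 14.3 × (330 − 167) = 3.2633e+06 kJ/h
Converting: 3.2633e+06 / 3600 s = 906.46 kW
Heating duty = 54388 kJ/min

Q = 54400 kJ/min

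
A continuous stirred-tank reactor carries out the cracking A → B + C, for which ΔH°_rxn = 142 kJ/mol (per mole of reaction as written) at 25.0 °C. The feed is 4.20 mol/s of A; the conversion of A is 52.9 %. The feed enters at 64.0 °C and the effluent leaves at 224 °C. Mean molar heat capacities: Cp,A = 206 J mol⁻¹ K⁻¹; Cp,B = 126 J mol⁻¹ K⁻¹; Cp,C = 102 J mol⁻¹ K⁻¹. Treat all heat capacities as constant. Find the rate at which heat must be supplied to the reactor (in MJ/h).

Q_in = 1670 MJ/h

Extent of reaction ξ = 0.529 × 4.20 = 2.2218 mol/s
Reaction term: ξ·ΔH°_rxn = 2.2218 × 142 = 315.5 kJ/s
Sensible, feed 64.0→25 °C: -33.743 kJ/s
Outlet flows (mol/s): A 1.9782, B 2.2218, C 2.2218
Sensible, products 25→224 °C: 181.9 kJ/s
Q = ΔH = 463.65 kJ/s = 463.65 kW
Heat supplied = 1669.2 MJ/h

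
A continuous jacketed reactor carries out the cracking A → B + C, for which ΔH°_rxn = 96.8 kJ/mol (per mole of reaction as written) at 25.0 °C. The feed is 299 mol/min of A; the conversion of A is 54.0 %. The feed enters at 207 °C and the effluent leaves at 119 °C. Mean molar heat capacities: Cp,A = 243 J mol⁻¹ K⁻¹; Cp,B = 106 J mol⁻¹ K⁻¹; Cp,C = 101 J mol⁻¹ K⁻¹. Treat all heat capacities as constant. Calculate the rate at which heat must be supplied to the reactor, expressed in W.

Extent of reaction ξ = 0.540 × 299 = 161.46 mol/min
Reaction term: ξ·ΔH°_rxn = 161.46 × 96.8 = 15629 kJ/min
Sensible, feed 207→25 °C: -13224 kJ/min
Outlet flows (mol/min): A 137.54, B 161.46, C 161.46
Sensible, products 25→119 °C: 6283.4 kJ/min
Q = ΔH = 8689.1 kJ/min = 144.82 kW
Heat supplied = 144820 W

Q_in = 145000 W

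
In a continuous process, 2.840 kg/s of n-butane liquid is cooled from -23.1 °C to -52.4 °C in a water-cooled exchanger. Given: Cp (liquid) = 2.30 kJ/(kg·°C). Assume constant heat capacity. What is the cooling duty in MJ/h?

Q = ṁ·Cp·ΔT = 2.840 × 2.30 × (-52.4 − -23.1) = -191.39 kJ/s
Cooling duty = 689 MJ/h

Q_c = 689 MJ/h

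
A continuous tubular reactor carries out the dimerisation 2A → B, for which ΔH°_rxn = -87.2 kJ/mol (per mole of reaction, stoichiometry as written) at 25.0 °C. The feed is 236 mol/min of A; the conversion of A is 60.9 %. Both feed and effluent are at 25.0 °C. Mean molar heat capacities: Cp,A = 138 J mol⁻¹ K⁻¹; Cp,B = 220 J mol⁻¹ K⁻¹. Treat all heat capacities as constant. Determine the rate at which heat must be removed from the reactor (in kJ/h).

Q_out = 376000 kJ/h

Extent of reaction ξ = 0.609 × 236 / 2 = 71.862 mol/min
Reaction term: ξ·ΔH°_rxn = 71.862 × -87.2 = -6266.4 kJ/min
Q = ΔH = -6266.4 kJ/min = -104.44 kW
Heat removed = 375980 kJ/h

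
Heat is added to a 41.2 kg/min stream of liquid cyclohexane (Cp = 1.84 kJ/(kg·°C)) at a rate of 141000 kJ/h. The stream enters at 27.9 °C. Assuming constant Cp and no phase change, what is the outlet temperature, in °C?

Q = 141000 kJ/h = 2350 kJ/min
ΔT = Q/(ṁ·Cp) = 2350/(41.2×1.84) = 30.999 K
T_out = 27.9 + 30.999 = 58.899 °C

T_out = 58.9 °C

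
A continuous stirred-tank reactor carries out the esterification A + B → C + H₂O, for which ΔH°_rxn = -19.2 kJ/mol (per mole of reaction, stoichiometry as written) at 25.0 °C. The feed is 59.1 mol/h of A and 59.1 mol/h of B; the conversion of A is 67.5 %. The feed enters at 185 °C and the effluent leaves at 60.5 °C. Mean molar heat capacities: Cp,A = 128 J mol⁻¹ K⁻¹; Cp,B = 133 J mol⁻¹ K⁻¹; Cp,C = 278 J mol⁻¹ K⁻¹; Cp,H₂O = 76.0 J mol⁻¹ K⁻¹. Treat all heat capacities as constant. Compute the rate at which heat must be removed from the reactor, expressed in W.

Extent of reaction ξ = 0.675 × 59.1 = 39.893 mol/h
Reaction term: ξ·ΔH°_rxn = 39.893 × -19.2 = -765.94 kJ/h
Sensible, feed 185→25 °C: -2468 kJ/h
Outlet flows (mol/h): A 19.207, B 19.207, C 39.893, H₂O 39.893
Sensible, products 25→60.5 °C: 679.3 kJ/h
Q = ΔH = -2554.7 kJ/h = -0.70963 kW
Heat removed = 709.63 W

Q_out = 710 W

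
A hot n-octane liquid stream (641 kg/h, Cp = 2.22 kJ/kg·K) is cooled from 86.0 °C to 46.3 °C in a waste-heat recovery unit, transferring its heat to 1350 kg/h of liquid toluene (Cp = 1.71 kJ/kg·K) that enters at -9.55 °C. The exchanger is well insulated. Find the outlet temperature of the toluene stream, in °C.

Heat released by hot stream: Q = 641 × 2.22 × (86.0 − 46.3) = 56494 kJ/h
Energy balance on cold side (adiabatic exchanger): Q = ṁ_c·Cp_c·(T_c,out − T_c,in)
T_c,out = -9.55 + 56494/(1350 × 1.71) = 14.922 °C

T_c,out = 14.9 °C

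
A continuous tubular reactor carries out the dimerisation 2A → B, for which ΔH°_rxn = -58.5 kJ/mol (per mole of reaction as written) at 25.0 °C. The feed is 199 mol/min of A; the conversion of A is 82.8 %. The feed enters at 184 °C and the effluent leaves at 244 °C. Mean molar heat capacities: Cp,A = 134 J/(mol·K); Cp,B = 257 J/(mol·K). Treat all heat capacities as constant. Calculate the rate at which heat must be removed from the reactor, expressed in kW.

Q_out = 57.0 kW

Extent of reaction ξ = 0.828 × 199 / 2 = 82.386 mol/min
Reaction term: ξ·ΔH°_rxn = 82.386 × -58.5 = -4819.6 kJ/min
Sensible, feed 184→25 °C: -4239.9 kJ/min
Outlet flows (mol/min): A 34.228, B 82.386
Sensible, products 25→244 °C: 5641.4 kJ/min
Q = ΔH = -3418.1 kJ/min = -56.968 kW
Heat removed = 56.968 kW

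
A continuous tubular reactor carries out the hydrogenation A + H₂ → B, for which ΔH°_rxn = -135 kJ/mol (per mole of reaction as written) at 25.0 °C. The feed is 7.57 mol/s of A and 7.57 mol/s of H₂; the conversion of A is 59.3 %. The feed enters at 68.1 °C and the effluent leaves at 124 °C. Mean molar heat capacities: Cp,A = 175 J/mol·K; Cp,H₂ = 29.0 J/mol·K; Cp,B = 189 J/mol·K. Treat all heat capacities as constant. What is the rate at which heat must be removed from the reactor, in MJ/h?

Q_out = 1890 MJ/h

Extent of reaction ξ = 0.593 × 7.57 = 4.489 mol/s
Reaction term: ξ·ΔH°_rxn = 4.489 × -135 = -606.02 kJ/s
Sensible, feed 68.1→25 °C: -66.558 kJ/s
Outlet flows (mol/s): A 3.081, H₂ 3.081, B 4.489
Sensible, products 25→124 °C: 146.22 kJ/s
Q = ΔH = -526.36 kJ/s = -526.36 kW
Heat removed = 1894.9 MJ/h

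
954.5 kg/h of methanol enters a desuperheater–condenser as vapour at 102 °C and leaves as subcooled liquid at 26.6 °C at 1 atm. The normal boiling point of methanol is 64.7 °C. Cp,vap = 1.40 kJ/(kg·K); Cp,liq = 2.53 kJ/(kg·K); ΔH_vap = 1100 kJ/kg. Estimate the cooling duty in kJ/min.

Q_c = 19900 kJ/min

vapour 102→64.7 °C: -52.22 kJ/kg
condensation at 64.7 °C: -1100 kJ/kg
liquid 64.7→26.6 °C: -96.393 kJ/kg
Δh = -52.22 + -1100 + -96.393 = -1248.6 kJ/kg
Q = ṁ·Δh = 954.5 kg/h × -1248.6 kJ/kg = -1.1918e+06 kJ/h
|Q| = 331.06 kW = 19863 kJ/min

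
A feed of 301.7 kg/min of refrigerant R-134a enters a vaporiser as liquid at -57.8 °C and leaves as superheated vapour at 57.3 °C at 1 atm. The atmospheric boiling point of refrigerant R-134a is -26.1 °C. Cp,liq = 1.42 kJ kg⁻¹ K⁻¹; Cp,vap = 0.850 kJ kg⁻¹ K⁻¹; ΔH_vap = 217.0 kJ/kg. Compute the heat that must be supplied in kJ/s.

Q = 1670 kJ/s

liquid -57.8→-26.1 °C: 45.014 kJ/kg
vaporisation at -26.1 °C: 217 kJ/kg
vapour -26.1→57.3 °C: 70.89 kJ/kg
Δh = 45.014 + 217 + 70.89 = 332.9 kJ/kg
Q = ṁ·Δh = 301.7 kg/min × 332.9 kJ/kg = 100440 kJ/min
|Q| = 1674 kW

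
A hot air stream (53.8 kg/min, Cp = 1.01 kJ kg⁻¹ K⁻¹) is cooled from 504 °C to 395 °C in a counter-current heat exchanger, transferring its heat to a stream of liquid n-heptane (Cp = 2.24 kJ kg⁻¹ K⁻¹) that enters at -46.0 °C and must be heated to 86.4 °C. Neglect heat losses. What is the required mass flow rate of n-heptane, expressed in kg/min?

Heat released by hot stream: Q = 53.8 × 1.01 × (504 − 395) = 5922.8 kJ/min
Energy balance on cold side (adiabatic exchanger): Q = ṁ_c·Cp_c·(T_c,out − T_c,in)
ṁ_c = 5922.8 / [2.24 × (86.4 − -46.0)] = 19.971 kg/min

ṁ_c = 20.0 kg/min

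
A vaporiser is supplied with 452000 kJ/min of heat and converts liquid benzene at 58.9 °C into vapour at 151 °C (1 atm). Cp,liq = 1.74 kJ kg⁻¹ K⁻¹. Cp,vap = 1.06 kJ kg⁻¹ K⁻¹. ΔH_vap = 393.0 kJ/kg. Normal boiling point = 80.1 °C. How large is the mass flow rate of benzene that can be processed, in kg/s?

ṁ = 14.9 kg/s

Δh = 1.74×(80.1−58.9) + 393.0 + 1.06×(151−80.1) = 505.04 kJ/kg
Q = 452000 kJ/min = 7533.3 kJ/s = 7533.3 kJ/s
ṁ = Q/Δh = 7533.3 / 505.04 = 14.916 kg/s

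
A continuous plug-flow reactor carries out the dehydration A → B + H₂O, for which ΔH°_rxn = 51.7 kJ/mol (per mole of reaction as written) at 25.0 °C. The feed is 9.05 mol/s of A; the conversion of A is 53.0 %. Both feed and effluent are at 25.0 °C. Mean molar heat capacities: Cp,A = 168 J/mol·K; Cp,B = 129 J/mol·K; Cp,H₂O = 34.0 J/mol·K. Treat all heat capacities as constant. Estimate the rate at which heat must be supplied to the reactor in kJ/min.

Extent of reaction ξ = 0.530 × 9.05 = 4.7965 mol/s
Reaction term: ξ·ΔH°_rxn = 4.7965 × 51.7 = 247.98 kJ/s
Q = ΔH = 247.98 kJ/s = 247.98 kW
Heat supplied = 14879 kJ/min

Q_in = 14900 kJ/min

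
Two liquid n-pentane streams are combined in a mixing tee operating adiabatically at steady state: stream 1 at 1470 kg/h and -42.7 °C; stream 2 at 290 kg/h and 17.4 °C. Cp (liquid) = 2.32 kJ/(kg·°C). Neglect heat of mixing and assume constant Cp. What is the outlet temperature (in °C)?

T_out = -32.8 °C

Adiabatic, steady state ⇒ Σ ṁᵢCp,ᵢ(T_out − Tᵢ) = 0
T_out = Σ ṁᵢCp,ᵢTᵢ / Σ ṁᵢCp,ᵢ
      = -133920 / 4083.2 = -32.797 °C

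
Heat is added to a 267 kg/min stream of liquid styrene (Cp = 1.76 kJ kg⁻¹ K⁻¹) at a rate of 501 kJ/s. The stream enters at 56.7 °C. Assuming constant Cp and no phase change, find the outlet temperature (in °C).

Q = 501 kJ/s = 30060 kJ/min
ΔT = Q/(ṁ·Cp) = 30060/(267×1.76) = 63.968 K
T_out = 56.7 + 63.968 = 120.67 °C

T_out = 121 °C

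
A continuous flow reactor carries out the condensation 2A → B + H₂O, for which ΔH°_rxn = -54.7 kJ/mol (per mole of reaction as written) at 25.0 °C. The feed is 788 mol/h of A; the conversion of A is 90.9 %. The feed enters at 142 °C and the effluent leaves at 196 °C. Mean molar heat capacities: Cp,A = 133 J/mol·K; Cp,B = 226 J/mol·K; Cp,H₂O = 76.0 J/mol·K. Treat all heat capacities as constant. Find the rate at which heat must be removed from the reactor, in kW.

Q_out = 3.26 kW

Extent of reaction ξ = 0.909 × 788 / 2 = 358.15 mol/h
Reaction term: ξ·ΔH°_rxn = 358.15 × -54.7 = -19591 kJ/h
Sensible, feed 142→25 °C: -12262 kJ/h
Outlet flows (mol/h): A 71.708, B 358.15, H₂O 358.15
Sensible, products 25→196 °C: 20126 kJ/h
Q = ΔH = -11726 kJ/h = -3.2573 kW
Heat removed = 3.2573 kW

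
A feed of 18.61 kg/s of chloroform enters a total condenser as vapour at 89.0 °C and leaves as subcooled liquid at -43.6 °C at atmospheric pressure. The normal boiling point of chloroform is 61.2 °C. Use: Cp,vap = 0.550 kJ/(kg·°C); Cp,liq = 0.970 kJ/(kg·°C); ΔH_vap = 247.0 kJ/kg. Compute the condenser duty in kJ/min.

vapour 89.0→61.2 °C: -15.29 kJ/kg
condensation at 61.2 °C: -247 kJ/kg
liquid 61.2→-43.6 °C: -101.66 kJ/kg
Δh = -15.29 + -247 + -101.66 = -363.95 kJ/kg
Q = ṁ·Δh = 18.61 kg/s × -363.95 kJ/kg = -6773 kJ/s
|Q| = 6773 kW = 406380 kJ/min

Q_c = 406000 kJ/min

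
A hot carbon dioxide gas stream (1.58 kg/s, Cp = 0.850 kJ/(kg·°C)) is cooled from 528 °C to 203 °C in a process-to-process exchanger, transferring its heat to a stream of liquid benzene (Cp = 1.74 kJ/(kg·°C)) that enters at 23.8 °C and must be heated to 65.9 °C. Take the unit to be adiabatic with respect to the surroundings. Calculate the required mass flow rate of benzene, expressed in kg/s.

ṁ_c = 5.96 kg/s

Heat released by hot stream: Q = 1.58 × 0.850 × (528 − 203) = 436.47 kJ/s
Energy balance on cold side (adiabatic exchanger): Q = ṁ_c·Cp_c·(T_c,out − T_c,in)
ṁ_c = 436.47 / [1.74 × (65.9 − 23.8)] = 5.9584 kg/s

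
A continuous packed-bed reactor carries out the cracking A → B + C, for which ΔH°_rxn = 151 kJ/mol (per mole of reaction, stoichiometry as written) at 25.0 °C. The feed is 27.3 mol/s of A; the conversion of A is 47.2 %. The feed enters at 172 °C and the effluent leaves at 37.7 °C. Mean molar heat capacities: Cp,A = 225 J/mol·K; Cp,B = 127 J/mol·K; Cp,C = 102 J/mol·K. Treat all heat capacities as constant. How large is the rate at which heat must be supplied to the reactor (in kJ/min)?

Extent of reaction ξ = 0.472 × 27.3 = 12.886 mol/s
Reaction term: ξ·ΔH°_rxn = 12.886 × 151 = 1945.7 kJ/s
Sensible, feed 172→25 °C: -902.95 kJ/s
Outlet flows (mol/s): A 14.414, B 12.886, C 12.886
Sensible, products 25→37.7 °C: 78.664 kJ/s
Q = ΔH = 1121.4 kJ/s = 1121.4 kW
Heat supplied = 67287 kJ/min

Q_in = 67300 kJ/min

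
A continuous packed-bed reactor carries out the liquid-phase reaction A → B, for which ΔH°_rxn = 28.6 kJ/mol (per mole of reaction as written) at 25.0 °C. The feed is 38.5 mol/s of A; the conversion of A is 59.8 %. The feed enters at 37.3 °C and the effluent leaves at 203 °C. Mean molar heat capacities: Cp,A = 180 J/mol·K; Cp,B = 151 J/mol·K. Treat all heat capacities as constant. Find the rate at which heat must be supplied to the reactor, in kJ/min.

Q_in = 101000 kJ/min

Extent of reaction ξ = 0.598 × 38.5 = 23.023 mol/s
Reaction term: ξ·ΔH°_rxn = 23.023 × 28.6 = 658.46 kJ/s
Sensible, feed 37.3→25 °C: -85.239 kJ/s
Outlet flows (mol/s): A 15.477, B 23.023
Sensible, products 25→203 °C: 1114.7 kJ/s
Q = ΔH = 1687.9 kJ/s = 1687.9 kW
Heat supplied = 101270 kJ/min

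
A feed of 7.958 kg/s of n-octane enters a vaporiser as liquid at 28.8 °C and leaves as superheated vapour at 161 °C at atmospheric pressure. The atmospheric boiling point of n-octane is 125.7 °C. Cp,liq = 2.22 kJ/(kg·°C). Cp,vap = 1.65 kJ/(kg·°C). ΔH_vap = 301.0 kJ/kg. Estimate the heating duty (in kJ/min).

liquid 28.8→125.7 °C: 215.12 kJ/kg
vaporisation at 125.7 °C: 301 kJ/kg
vapour 125.7→161 °C: 58.245 kJ/kg
Δh = 215.12 + 301 + 58.245 = 574.36 kJ/kg
Q = ṁ·Δh = 7.958 kg/s × 574.36 kJ/kg = 4570.8 kJ/s
|Q| = 4570.8 kW = 274250 kJ/min

Q = 274000 kJ/min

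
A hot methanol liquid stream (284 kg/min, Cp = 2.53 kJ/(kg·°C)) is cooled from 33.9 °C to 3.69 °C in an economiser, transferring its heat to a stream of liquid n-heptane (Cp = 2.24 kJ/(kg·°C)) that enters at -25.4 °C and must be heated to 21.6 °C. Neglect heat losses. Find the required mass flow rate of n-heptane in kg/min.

ṁ_c = 206 kg/min

Heat released by hot stream: Q = 284 × 2.53 × (33.9 − 3.69) = 21706 kJ/min
Energy balance on cold side (adiabatic exchanger): Q = ṁ_c·Cp_c·(T_c,out − T_c,in)
ṁ_c = 21706 / [2.24 × (21.6 − -25.4)] = 206.18 kg/min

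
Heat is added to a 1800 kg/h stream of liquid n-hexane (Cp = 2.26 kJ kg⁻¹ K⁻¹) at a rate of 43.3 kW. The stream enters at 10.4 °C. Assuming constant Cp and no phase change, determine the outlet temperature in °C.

T_out = 48.7 °C

Q = 43.3 kW = 155880 kJ/h
ΔT = Q/(ṁ·Cp) = 155880/(1800×2.26) = 38.319 K
T_out = 10.4 + 38.319 = 48.719 °C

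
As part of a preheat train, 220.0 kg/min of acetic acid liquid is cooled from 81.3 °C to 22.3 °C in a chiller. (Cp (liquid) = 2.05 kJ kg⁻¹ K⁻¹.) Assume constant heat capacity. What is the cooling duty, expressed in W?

Q_c = 443000 W

Q = ṁ·Cp·ΔT = 220.0 × 2.05 × (22.3 − 81.3) = -26609 kJ/min
Converting: 26609 / 60 s = 443.48 kW
Cooling duty = 443480 W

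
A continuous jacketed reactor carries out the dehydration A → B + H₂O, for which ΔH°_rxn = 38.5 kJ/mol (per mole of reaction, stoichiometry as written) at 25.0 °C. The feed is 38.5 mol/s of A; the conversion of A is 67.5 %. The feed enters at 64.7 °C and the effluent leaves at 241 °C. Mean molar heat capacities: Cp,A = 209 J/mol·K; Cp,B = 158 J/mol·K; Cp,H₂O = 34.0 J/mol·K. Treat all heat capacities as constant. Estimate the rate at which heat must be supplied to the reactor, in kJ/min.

Q_in = 139000 kJ/min

Extent of reaction ξ = 0.675 × 38.5 = 25.988 mol/s
Reaction term: ξ·ΔH°_rxn = 25.988 × 38.5 = 1000.5 kJ/s
Sensible, feed 64.7→25 °C: -319.45 kJ/s
Outlet flows (mol/s): A 12.512, B 25.988, H₂O 25.988
Sensible, products 25→241 °C: 1642.6 kJ/s
Q = ΔH = 2323.7 kJ/s = 2323.7 kW
Heat supplied = 139420 kJ/min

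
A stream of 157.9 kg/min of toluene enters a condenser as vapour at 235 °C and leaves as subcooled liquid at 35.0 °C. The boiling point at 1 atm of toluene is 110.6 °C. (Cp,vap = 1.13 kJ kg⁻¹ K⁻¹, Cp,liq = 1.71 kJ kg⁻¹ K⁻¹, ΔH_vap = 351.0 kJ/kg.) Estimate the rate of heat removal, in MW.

Q_c = 1.63 MW

vapour 235→110.6 °C: -140.57 kJ/kg
condensation at 110.6 °C: -351 kJ/kg
liquid 110.6→35.0 °C: -129.28 kJ/kg
Δh = -140.57 + -351 + -129.28 = -620.85 kJ/kg
Q = ṁ·Δh = 157.9 kg/min × -620.85 kJ/kg = -98032 kJ/min
|Q| = 1633.9 kW = 1.6339 MW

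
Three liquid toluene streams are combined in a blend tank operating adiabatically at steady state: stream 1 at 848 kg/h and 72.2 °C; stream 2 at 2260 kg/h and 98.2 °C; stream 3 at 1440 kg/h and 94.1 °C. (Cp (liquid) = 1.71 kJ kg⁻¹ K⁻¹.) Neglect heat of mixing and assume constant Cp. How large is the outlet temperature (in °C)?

T_out = 92.1 °C

No heat crosses the boundary, so H_out = H_in.
Σ ṁᵢCp,ᵢTᵢ = 848×1.71×72.2 + 2260×1.71×98.2 + 1440×1.71×94.1 = 715910
Σ ṁᵢCp,ᵢ = 848×1.71 + 2260×1.71 + 1440×1.71 = 7777.1
T_out = 715910 / 7777.1 = 92.054 °C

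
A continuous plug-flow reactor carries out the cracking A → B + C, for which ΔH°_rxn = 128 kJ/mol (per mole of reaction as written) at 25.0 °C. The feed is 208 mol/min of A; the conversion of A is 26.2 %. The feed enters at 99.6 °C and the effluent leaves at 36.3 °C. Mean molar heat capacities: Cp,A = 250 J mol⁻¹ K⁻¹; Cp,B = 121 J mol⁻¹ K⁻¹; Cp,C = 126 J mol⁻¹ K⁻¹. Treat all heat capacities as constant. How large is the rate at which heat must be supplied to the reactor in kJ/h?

Q_in = 221000 kJ/h

Extent of reaction ξ = 0.262 × 208 = 54.496 mol/min
Reaction term: ξ·ΔH°_rxn = 54.496 × 128 = 6975.5 kJ/min
Sensible, feed 99.6→25 °C: -3879.2 kJ/min
Outlet flows (mol/min): A 153.5, B 54.496, C 54.496
Sensible, products 25→36.3 °C: 585.75 kJ/min
Q = ΔH = 3682 kJ/min = 61.367 kW
Heat supplied = 220920 kJ/h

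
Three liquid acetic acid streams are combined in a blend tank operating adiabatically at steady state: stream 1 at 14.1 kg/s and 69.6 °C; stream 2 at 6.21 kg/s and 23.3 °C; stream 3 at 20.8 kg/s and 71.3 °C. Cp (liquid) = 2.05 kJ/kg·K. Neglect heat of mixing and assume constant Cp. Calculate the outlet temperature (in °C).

T_out = 63.5 °C

Energy balance with Q = 0: Σ ṁᵢCp,ᵢ(T_out − Tᵢ) = 0
T_out = Σ ṁᵢCp,ᵢTᵢ / Σ ṁᵢCp,ᵢ
      = 5348.6 / 84.275 = 63.466 °C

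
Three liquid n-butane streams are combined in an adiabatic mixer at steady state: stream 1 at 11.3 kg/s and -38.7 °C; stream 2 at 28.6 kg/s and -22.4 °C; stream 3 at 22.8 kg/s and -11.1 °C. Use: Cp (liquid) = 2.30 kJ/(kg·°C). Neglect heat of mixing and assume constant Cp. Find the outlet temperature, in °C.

No heat crosses the boundary, so H_out = H_in.
Σ ṁᵢCp,ᵢTᵢ = 11.3×2.30×-38.7 + 28.6×2.30×-22.4 + 22.8×2.30×-11.1 = -3061.4
Σ ṁᵢCp,ᵢ = 11.3×2.30 + 28.6×2.30 + 22.8×2.30 = 144.21
T_out = -3061.4 / 144.21 = -21.229 °C

T_out = -21.2 °C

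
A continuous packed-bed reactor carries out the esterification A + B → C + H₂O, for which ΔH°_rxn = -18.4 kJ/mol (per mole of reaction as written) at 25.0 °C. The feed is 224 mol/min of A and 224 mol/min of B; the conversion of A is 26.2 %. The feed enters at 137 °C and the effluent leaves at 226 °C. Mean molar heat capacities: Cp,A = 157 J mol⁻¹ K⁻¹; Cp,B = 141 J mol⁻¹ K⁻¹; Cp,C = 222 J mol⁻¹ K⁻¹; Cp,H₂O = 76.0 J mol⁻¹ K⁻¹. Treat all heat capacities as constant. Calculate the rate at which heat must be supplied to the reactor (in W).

Extent of reaction ξ = 0.262 × 224 = 58.688 mol/min
Reaction term: ξ·ΔH°_rxn = 58.688 × -18.4 = -1079.9 kJ/min
Sensible, feed 137→25 °C: -7476.2 kJ/min
Outlet flows (mol/min): A 165.31, B 165.31, C 58.688, H₂O 58.688
Sensible, products 25→226 °C: 13417 kJ/min
Q = ΔH = 4861.1 kJ/min = 81.018 kW
Heat supplied = 81018 W

Q_in = 81000 W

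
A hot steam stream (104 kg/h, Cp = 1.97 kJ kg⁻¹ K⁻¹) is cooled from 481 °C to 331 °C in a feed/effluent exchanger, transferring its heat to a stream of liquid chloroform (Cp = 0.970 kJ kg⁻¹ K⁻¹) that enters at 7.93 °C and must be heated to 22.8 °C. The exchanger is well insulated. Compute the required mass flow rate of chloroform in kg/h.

Heat released by hot stream: Q = 104 × 1.97 × (481 − 331) = 30732 kJ/h
Energy balance on cold side (adiabatic exchanger): Q = ṁ_c·Cp_c·(T_c,out − T_c,in)
ṁ_c = 30732 / [0.970 × (22.8 − 7.93)] = 2130.6 kg/h

ṁ_c = 2130 kg/h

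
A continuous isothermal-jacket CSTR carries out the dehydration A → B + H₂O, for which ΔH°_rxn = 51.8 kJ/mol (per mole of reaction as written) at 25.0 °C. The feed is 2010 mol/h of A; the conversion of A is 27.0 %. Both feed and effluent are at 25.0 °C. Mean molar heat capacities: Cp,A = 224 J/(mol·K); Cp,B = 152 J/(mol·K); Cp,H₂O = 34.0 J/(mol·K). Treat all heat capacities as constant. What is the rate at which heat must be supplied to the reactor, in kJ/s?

Extent of reaction ξ = 0.270 × 2010 = 542.7 mol/h
Reaction term: ξ·ΔH°_rxn = 542.7 × 51.8 = 28112 kJ/h
Q = ΔH = 28112 kJ/h = 7.8089 kW
Heat supplied = 7.8089 kJ/s

Q_in = 7.81 kJ/s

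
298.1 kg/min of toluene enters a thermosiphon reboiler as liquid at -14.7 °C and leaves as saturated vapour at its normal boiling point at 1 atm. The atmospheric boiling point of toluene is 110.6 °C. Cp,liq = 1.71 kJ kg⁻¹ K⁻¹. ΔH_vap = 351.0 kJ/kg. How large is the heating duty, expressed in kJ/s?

Q = 2810 kJ/s

liquid -14.7→110.6 °C: 214.26 kJ/kg
vaporisation at 110.6 °C: 351 kJ/kg
Δh = 214.26 + 351 = 565.26 kJ/kg
Q = ṁ·Δh = 298.1 kg/min × 565.26 kJ/kg = 168500 kJ/min
|Q| = 2808.4 kW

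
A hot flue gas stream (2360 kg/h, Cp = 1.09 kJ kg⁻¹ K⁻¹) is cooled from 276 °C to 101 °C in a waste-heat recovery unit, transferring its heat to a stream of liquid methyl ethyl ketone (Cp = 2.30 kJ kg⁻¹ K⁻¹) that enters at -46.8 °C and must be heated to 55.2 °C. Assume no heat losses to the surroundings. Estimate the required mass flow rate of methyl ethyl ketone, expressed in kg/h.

Heat released by hot stream: Q = 2360 × 1.09 × (276 − 101) = 450170 kJ/h
Energy balance on cold side (adiabatic exchanger): Q = ṁ_c·Cp_c·(T_c,out − T_c,in)
ṁ_c = 450170 / [2.30 × (55.2 − -46.8)] = 1918.9 kg/h

ṁ_c = 1920 kg/h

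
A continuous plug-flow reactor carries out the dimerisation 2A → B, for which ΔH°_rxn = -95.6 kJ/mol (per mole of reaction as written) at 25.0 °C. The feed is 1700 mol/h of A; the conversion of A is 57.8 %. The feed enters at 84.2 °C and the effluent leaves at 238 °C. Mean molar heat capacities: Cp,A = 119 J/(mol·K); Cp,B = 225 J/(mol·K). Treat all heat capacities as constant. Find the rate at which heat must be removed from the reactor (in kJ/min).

Q_out = 287 kJ/min

Extent of reaction ξ = 0.578 × 1700 / 2 = 491.3 mol/h
Reaction term: ξ·ΔH°_rxn = 491.3 × -95.6 = -46968 kJ/h
Sensible, feed 84.2→25 °C: -11976 kJ/h
Outlet flows (mol/h): A 717.4, B 491.3
Sensible, products 25→238 °C: 41729 kJ/h
Q = ΔH = -17215 kJ/h = -4.7819 kW
Heat removed = 286.92 kJ/min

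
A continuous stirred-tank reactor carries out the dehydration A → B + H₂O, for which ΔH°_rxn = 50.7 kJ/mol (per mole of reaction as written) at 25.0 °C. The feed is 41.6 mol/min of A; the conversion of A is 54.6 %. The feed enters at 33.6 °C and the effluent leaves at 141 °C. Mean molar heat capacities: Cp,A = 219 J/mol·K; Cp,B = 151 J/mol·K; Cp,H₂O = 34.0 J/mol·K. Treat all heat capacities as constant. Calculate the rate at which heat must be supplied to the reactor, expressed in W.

Q_in = 34000 W

Extent of reaction ξ = 0.546 × 41.6 = 22.714 mol/min
Reaction term: ξ·ΔH°_rxn = 22.714 × 50.7 = 1151.6 kJ/min
Sensible, feed 33.6→25 °C: -78.349 kJ/min
Outlet flows (mol/min): A 18.886, B 22.714, H₂O 22.714
Sensible, products 25→141 °C: 967.22 kJ/min
Q = ΔH = 2040.5 kJ/min = 34.008 kW
Heat supplied = 34008 W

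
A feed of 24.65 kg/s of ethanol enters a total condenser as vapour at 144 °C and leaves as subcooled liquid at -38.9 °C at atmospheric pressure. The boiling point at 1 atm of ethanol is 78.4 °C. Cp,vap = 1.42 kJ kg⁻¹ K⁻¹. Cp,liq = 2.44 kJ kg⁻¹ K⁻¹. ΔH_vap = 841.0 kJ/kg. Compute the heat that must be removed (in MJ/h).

Q_c = 108000 MJ/h

vapour 144→78.4 °C: -93.152 kJ/kg
condensation at 78.4 °C: -841 kJ/kg
liquid 78.4→-38.9 °C: -286.21 kJ/kg
Δh = -93.152 + -841 + -286.21 = -1220.4 kJ/kg
Q = ṁ·Δh = 24.65 kg/s × -1220.4 kJ/kg = -30082 kJ/s
|Q| = 30082 kW = 108300 MJ/h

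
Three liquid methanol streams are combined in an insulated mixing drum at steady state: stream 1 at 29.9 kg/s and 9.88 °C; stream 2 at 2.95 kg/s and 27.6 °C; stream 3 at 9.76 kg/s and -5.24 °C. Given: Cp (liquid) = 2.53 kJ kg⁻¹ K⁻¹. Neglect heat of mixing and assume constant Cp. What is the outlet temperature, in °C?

Adiabatic, steady state ⇒ Σ ṁᵢCp,ᵢ(T_out − Tᵢ) = 0
T_out = Σ ṁᵢCp,ᵢTᵢ / Σ ṁᵢCp,ᵢ
      = 823.99 / 107.8 = 7.6435 °C

T_out = 7.64 °C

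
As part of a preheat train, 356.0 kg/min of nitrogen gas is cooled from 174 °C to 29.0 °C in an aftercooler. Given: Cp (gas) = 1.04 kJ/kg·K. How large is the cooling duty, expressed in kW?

Q = ṁ·Cp·ΔT = 356.0 × 1.04 × (29.0 − 174) = -53685 kJ/min
Converting: 53685 / 60 s = 894.75 kW

Q_c = 895 kW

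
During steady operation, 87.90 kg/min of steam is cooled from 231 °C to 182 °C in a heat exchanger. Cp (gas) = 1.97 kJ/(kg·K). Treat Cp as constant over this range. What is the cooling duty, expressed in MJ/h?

Q = ṁ·Cp·ΔT = 87.90 × 1.97 × (182 − 231) = -8485 kJ/min
Converting: 8485 / 60 s = 141.42 kW
Cooling duty = 509.1 MJ/h

Q_c = 509 MJ/h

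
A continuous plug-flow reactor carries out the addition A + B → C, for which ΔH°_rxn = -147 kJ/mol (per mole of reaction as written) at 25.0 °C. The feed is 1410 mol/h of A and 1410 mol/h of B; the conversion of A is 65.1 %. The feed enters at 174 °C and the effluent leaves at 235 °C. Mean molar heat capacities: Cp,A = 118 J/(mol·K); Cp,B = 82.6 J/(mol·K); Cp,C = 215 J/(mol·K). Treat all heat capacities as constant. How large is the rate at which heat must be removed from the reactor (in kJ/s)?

Extent of reaction ξ = 0.651 × 1410 = 917.91 mol/h
Reaction term: ξ·ΔH°_rxn = 917.91 × -147 = -134930 kJ/h
Sensible, feed 174→25 °C: -42144 kJ/h
Outlet flows (mol/h): A 492.09, B 492.09, C 917.91
Sensible, products 25→235 °C: 62173 kJ/h
Q = ΔH = -114900 kJ/h = -31.918 kW
Heat removed = 31.918 kJ/s

Q_out = 31.9 kJ/s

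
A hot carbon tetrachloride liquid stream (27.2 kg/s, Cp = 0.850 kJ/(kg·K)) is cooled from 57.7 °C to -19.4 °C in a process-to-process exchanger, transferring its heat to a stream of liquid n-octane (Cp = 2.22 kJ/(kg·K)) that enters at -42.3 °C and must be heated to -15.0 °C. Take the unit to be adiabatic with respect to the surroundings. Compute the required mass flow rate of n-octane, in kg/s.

ṁ_c = 29.4 kg/s

Heat released by hot stream: Q = 27.2 × 0.850 × (57.7 − -19.4) = 1782.6 kJ/s
Energy balance on cold side (adiabatic exchanger): Q = ṁ_c·Cp_c·(T_c,out − T_c,in)
ṁ_c = 1782.6 / [2.22 × (-15.0 − -42.3)] = 29.412 kg/s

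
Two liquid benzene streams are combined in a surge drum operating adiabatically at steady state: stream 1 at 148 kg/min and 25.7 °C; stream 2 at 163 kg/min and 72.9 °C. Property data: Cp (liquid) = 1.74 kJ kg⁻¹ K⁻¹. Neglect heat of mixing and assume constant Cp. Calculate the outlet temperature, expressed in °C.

Adiabatic, steady state ⇒ Σ ṁᵢCp,ᵢ(T_out − Tᵢ) = 0
Σ ṁᵢCp,ᵢTᵢ = 148×1.74×25.7 + 163×1.74×72.9 = 27294
Σ ṁᵢCp,ᵢ = 148×1.74 + 163×1.74 = 541.14
T_out = 27294 / 541.14 = 50.438 °C

T_out = 50.4 °C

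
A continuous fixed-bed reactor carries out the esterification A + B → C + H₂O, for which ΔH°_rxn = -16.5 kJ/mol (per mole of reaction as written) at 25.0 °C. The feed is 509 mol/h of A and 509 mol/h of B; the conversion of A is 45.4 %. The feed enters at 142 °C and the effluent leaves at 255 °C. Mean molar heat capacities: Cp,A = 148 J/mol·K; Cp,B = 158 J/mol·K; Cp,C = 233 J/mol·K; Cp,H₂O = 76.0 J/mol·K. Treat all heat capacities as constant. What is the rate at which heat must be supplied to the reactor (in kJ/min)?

Extent of reaction ξ = 0.454 × 509 = 231.09 mol/h
Reaction term: ξ·ΔH°_rxn = 231.09 × -16.5 = -3812.9 kJ/h
Sensible, feed 142→25 °C: -18223 kJ/h
Outlet flows (mol/h): A 277.91, B 277.91, C 231.09, H₂O 231.09
Sensible, products 25→255 °C: 35983 kJ/h
Q = ΔH = 13947 kJ/h = 3.8741 kW
Heat supplied = 232.45 kJ/min

Q_in = 232 kJ/min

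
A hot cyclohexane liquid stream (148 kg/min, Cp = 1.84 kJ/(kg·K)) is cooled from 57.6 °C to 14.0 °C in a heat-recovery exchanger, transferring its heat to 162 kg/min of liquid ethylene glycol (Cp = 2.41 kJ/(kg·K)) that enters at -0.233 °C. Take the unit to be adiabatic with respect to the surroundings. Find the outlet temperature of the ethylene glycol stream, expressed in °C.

Heat released by hot stream: Q = 148 × 1.84 × (57.6 − 14.0) = 11873 kJ/min
Energy balance on cold side (adiabatic exchanger): Q = ṁ_c·Cp_c·(T_c,out − T_c,in)
T_c,out = -0.233 + 11873/(162 × 2.41) = 30.178 °C

T_c,out = 30.2 °C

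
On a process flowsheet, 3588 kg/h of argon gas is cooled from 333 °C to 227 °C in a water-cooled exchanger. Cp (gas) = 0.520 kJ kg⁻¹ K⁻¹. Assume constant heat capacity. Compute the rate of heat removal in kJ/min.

Q = ṁ·Cp·ΔT = 3588 × 0.520 × (227 − 333) = -197770 kJ/h
Converting: 197770 / 3600 s = 54.936 kW
Cooling duty = 3296.2 kJ/min

Q_c = 3300 kJ/min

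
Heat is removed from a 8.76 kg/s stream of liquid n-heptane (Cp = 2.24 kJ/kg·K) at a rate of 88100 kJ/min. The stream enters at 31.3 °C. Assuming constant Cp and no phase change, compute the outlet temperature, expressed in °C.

T_out = -43.5 °C

Q = 88100 kJ/min = 1468.3 kJ/s
ΔT = Q/(ṁ·Cp) = 1468.3/(8.76×2.24) = 74.829 K
T_out = 31.3 − 74.829 = -43.529 °C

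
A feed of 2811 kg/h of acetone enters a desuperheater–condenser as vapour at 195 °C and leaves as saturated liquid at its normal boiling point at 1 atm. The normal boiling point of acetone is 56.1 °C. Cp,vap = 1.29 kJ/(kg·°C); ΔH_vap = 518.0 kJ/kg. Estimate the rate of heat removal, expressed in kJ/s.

vapour 195→56.1 °C: -179.18 kJ/kg
condensation at 56.1 °C: -518 kJ/kg
Δh = -179.18 + -518 = -697.18 kJ/kg
Q = ṁ·Δh = 2811 kg/h × -697.18 kJ/kg = -1.9598e+06 kJ/h
|Q| = 544.38 kW

Q_c = 544 kJ/s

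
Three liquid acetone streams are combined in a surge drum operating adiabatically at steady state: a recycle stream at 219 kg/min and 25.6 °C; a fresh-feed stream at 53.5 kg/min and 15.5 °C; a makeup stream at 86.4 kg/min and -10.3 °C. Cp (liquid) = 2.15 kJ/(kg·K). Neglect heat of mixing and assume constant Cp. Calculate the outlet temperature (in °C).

T_out = 15.5 °C

Adiabatic, steady state ⇒ Σ ṁᵢCp,ᵢ(T_out − Tᵢ) = 0
Σ ṁᵢCp,ᵢTᵢ = 219×2.15×25.6 + 53.5×2.15×15.5 + 86.4×2.15×-10.3 = 11923
Σ ṁᵢCp,ᵢ = 219×2.15 + 53.5×2.15 + 86.4×2.15 = 771.63
T_out = 11923 / 771.63 = 15.452 °C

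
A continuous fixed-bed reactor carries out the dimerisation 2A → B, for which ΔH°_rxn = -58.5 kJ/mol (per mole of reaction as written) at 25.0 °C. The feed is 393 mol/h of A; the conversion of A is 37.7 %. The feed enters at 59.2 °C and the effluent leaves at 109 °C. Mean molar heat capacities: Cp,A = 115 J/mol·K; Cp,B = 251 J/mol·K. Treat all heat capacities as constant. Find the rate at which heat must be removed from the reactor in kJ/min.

Extent of reaction ξ = 0.377 × 393 / 2 = 74.081 mol/h
Reaction term: ξ·ΔH°_rxn = 74.081 × -58.5 = -4333.7 kJ/h
Sensible, feed 59.2→25 °C: -1545.7 kJ/h
Outlet flows (mol/h): A 244.84, B 74.081
Sensible, products 25→109 °C: 3927.1 kJ/h
Q = ΔH = -1952.3 kJ/h = -0.54231 kW
Heat removed = 32.539 kJ/min

Q_out = 32.5 kJ/min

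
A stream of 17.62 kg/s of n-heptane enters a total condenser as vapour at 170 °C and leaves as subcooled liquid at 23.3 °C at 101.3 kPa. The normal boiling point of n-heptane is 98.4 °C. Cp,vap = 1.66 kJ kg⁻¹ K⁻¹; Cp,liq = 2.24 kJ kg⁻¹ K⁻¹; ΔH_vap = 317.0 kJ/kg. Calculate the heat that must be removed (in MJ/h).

vapour 170→98.4 °C: -118.86 kJ/kg
condensation at 98.4 °C: -317 kJ/kg
liquid 98.4→23.3 °C: -168.22 kJ/kg
Δh = -118.86 + -317 + -168.22 = -604.08 kJ/kg
Q = ṁ·Δh = 17.62 kg/s × -604.08 kJ/kg = -10644 kJ/s
|Q| = 10644 kW = 38318 MJ/h

Q_c = 38300 MJ/h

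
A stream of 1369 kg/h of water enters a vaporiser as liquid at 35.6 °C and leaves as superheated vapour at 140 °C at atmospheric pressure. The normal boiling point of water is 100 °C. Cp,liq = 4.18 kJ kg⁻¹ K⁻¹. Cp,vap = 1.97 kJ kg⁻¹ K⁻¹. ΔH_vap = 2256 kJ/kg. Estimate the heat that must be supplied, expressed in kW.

Q = 990 kW

liquid 35.6→100 °C: 269.19 kJ/kg
vaporisation at 100 °C: 2256 kJ/kg
vapour 100→140 °C: 78.8 kJ/kg
Δh = 269.19 + 2256 + 78.8 = 2604 kJ/kg
Q = ṁ·Δh = 1369 kg/h × 2604 kJ/kg = 3.5649e+06 kJ/h
|Q| = 990.24 kW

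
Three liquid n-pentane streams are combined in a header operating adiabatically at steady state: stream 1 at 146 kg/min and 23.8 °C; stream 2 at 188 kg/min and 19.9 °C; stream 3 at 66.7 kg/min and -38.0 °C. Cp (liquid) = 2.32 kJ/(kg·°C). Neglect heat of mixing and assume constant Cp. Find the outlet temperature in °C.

T_out = 11.7 °C

No heat crosses the boundary, so H_out = H_in.
T_out = Σ ṁᵢCp,ᵢTᵢ / Σ ṁᵢCp,ᵢ
      = 10861 / 929.62 = 11.683 °C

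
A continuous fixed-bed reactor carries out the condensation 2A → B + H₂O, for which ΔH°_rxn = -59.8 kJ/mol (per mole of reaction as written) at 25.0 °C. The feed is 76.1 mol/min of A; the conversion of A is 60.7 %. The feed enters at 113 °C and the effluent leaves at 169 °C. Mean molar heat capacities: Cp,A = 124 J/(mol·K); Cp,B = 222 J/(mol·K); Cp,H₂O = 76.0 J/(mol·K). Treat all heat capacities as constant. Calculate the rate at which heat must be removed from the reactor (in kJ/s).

Extent of reaction ξ = 0.607 × 76.1 / 2 = 23.096 mol/min
Reaction term: ξ·ΔH°_rxn = 23.096 × -59.8 = -1381.2 kJ/min
Sensible, feed 113→25 °C: -830.4 kJ/min
Outlet flows (mol/min): A 29.907, B 23.096, H₂O 23.096
Sensible, products 25→169 °C: 1525.1 kJ/min
Q = ΔH = -686.43 kJ/min = -11.44 kW
Heat removed = 11.44 kJ/s

Q_out = 11.4 kJ/s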